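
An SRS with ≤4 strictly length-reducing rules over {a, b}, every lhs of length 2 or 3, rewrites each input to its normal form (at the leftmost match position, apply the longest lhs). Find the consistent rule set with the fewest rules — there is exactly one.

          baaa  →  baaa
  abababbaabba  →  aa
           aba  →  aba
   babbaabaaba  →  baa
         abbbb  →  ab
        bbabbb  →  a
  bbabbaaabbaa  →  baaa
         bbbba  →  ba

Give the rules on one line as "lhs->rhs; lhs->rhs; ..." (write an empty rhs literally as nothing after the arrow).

  | baaa
  | abababbaabba => abaabbaabba => abbaabba => baabba => bba => aa
  | aba
  | babbaabaaba => babaabaaba => baaabaaba => baaaba => baa

aab->; abb->b; bab->ba; bb->a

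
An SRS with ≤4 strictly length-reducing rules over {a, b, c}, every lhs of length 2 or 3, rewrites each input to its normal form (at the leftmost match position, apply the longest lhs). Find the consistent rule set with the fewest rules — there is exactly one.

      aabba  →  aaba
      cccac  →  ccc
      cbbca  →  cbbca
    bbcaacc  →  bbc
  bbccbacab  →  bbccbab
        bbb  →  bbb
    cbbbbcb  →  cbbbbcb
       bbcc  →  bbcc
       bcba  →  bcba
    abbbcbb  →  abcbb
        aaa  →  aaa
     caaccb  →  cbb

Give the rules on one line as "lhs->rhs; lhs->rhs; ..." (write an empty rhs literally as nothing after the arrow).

  | aabba => aaba
  | cccac => ccc
  | cbbca
  | bbcaacc => bbcac => bbc

abb->ab; ac->; acb->bb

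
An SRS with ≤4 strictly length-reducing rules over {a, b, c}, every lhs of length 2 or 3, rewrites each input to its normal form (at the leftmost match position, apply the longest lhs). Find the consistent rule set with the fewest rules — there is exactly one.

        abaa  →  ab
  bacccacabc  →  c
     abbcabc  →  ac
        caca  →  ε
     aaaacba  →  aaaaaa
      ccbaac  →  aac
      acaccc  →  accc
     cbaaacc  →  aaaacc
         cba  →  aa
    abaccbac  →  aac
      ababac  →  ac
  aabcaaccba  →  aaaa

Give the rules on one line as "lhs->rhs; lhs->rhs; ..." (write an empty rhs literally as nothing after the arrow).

  | abaa => aba => ab
  | bacccacabc => bcccacabc => cccacabc => cccabc => ccbc => cac => c
  | abbcabc => abcabc => acabc => abc => ac
  | caca => ca => ε

ba->b; bc->c; ca->; cb->a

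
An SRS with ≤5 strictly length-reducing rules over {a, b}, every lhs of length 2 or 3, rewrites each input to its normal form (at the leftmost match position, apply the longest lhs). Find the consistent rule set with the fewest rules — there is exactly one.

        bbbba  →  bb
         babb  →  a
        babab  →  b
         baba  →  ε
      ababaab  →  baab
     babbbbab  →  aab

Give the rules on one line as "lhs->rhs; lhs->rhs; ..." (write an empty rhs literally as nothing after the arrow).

aba->; abb->a; bab->ab; bba->

  | bbbba => bb
  | babb => abb => a
  | babab => abab => b
  | baba => aba => ε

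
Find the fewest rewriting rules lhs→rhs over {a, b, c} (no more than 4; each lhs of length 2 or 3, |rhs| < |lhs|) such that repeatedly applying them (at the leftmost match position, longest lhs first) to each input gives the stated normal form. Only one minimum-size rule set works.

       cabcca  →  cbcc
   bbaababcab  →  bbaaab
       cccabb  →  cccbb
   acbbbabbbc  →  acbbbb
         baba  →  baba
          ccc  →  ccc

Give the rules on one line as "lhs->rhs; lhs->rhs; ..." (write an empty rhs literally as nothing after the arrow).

  | cabcca => cbcca => cbcc
  | bbaababcab => bbaabbab => bbaaab
  | cccabb => cccbb
  | acbbbabbbc => acbbbabc => acbbbb

abb->a; abc->b; ca->c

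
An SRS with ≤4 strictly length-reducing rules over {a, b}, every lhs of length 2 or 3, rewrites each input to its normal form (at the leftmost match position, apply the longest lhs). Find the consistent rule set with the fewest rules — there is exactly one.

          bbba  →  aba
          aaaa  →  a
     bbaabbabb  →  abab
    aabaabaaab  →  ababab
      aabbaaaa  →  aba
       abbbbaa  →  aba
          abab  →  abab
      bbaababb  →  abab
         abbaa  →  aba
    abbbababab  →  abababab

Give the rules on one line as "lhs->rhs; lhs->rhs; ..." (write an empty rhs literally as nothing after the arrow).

aa->a; abb->ab; bb->a

  | bbba => aba
  | aaaa => aaa => aa => a
  | bbaabbabb => aaabbabb => aabbabb => abbabb => ababb => abab
  | aabaabaaab => abaabaaab => ababaaab => ababaab => ababab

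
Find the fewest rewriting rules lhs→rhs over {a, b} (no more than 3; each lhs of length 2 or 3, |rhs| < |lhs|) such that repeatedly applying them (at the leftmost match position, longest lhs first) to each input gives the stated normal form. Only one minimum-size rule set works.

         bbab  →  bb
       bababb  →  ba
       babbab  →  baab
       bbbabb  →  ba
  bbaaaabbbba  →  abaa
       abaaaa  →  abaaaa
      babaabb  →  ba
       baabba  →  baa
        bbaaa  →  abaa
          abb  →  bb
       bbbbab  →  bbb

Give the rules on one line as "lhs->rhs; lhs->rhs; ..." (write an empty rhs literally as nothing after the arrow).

abb->bb; bab->ba; bba->ab

  | bbab => abb => bb
  | bababb => baabb => babb => bab => ba
  | babbab => babab => baab
  | bbbabb => babbb => babb => bab => ba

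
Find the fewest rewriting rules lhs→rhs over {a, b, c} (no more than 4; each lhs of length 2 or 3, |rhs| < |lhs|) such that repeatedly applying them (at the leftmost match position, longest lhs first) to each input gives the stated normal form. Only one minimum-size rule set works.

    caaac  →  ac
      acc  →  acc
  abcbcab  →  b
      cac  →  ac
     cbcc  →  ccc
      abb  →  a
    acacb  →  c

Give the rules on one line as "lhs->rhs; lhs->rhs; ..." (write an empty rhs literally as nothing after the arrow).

  | caaac => aaac => ac
  | acc
  | abcbcab => acbcab => accab => acab => aab => b
  | cac => ac

aa->; ab->a; ca->a; cb->c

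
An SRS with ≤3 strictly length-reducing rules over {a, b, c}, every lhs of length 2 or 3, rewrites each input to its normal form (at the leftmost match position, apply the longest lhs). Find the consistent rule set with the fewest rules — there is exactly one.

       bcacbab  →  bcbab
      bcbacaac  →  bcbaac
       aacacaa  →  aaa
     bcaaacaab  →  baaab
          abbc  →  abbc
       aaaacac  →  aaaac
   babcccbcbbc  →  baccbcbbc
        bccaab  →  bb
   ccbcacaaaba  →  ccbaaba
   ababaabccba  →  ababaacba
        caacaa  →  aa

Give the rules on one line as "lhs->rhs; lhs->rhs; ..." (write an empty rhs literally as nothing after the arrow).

  | bcacbab => bcbab
  | bcbacaac => bcbaac
  | aacacaa => aacaa => aaa
  | bcaaacaab => baacaab => baaab

abc->a; ca->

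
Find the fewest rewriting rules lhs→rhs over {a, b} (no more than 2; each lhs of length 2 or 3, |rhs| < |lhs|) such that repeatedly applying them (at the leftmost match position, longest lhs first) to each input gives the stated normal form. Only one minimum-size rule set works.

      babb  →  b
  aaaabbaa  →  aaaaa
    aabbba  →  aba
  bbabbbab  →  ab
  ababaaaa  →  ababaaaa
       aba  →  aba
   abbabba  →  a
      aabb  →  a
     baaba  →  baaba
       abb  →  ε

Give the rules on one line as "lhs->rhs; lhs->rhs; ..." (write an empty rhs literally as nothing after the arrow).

abb->; bbb->

  | babb => b
  | aaaabbaa => aaaaa
  | aabbba => aba
  | bbabbbab => bbbab => ab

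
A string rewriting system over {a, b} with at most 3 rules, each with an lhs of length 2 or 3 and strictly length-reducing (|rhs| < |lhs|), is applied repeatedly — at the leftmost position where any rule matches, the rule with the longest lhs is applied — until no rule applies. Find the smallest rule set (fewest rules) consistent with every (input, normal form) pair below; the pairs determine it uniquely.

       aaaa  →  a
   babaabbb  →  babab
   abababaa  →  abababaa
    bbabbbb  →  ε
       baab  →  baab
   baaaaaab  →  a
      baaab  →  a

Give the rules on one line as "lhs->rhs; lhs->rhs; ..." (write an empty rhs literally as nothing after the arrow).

aaa->; abb->; bb->a

  | aaaa => a
  | babaabbb => babab
  | abababaa
  | bbabbbb => aabbbb => abb => ε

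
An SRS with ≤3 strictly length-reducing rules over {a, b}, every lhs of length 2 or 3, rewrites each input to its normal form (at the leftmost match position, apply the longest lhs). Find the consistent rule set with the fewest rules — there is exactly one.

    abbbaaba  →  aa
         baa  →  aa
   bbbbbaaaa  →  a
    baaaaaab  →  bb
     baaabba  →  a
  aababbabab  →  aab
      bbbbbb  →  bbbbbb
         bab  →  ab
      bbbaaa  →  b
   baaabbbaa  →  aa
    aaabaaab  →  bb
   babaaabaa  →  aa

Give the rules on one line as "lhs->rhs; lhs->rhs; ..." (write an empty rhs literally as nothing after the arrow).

  | abbbaaba => abbaaba => abaaba => aaba => aa
  | baa => aa
  | bbbbbaaaa => bbbbaaaa => bbbaaaa => bbaaaa => baaaa => aaaa => ba => a
  | baaaaaab => aaaaaab => baaab => aaab => bb

aaa->b; aba->a; ba->a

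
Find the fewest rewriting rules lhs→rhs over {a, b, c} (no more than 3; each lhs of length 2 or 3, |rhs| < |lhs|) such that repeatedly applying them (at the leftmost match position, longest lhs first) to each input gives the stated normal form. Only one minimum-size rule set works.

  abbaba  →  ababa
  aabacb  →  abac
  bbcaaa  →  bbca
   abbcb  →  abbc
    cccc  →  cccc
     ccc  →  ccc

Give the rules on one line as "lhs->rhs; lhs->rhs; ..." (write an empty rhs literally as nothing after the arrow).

aa->a; bba->ba; cb->c

  | abbaba => ababa
  | aabacb => abacb => abac
  | bbcaaa => bbcaa => bbca
  | abbcb => abbc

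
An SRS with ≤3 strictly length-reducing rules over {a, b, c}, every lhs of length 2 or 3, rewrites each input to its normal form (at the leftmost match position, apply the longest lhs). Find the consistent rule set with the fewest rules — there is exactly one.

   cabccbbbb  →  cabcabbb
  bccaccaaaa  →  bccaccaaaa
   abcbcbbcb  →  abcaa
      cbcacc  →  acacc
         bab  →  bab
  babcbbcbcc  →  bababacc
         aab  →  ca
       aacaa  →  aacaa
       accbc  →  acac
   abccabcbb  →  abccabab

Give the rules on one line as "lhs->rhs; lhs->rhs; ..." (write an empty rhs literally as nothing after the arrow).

aab->ca; cb->a

  | cabccbbbb => cabcabbb
  | bccaccaaaa
  | abcbcbbcb => abacbbcb => abaabcb => abcacb => abcaa
  | cbcacc => acacc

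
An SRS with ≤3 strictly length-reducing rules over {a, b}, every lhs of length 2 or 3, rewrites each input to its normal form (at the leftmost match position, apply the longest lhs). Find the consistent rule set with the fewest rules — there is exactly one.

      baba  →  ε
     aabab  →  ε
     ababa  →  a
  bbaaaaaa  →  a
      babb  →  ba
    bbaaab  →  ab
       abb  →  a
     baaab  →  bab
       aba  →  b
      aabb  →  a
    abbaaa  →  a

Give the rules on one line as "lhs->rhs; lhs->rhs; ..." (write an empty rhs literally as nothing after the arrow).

  | baba => bb => ε
  | aabab => abab => bb => ε
  | ababa => bba => a
  | bbaaaaaa => aaaaaa => aaaaa => aaaa => aaa => aa => a

aa->a; aba->b; bb->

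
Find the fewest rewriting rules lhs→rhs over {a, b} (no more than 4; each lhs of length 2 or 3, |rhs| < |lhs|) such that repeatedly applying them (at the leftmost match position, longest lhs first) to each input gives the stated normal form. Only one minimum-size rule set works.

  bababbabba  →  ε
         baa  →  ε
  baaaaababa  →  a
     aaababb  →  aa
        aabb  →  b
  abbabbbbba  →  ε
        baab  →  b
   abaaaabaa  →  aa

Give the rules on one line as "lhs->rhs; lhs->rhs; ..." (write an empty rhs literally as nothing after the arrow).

aab->ba; ba->; baa->; bb->a

  | bababbabba => babbabba => bbabba => aabba => baba => ba => ε
  | baa => ε
  | baaaaababa => aaababa => abaaba => aba => a
  | aaababb => abaabb => abb => aa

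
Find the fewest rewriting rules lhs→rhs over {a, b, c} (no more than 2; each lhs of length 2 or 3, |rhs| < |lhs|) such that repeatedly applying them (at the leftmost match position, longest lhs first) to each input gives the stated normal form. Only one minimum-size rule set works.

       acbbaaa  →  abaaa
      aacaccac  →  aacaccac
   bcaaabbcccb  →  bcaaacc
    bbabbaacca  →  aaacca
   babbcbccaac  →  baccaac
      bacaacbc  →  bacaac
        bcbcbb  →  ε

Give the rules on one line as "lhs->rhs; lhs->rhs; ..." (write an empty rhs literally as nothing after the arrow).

  | acbbaaa => abaaa
  | aacaccac
  | bcaaabbcccb => bcaaacccb => bcaaacc
  | bbabbaacca => abbaacca => aaacca

bb->; cb->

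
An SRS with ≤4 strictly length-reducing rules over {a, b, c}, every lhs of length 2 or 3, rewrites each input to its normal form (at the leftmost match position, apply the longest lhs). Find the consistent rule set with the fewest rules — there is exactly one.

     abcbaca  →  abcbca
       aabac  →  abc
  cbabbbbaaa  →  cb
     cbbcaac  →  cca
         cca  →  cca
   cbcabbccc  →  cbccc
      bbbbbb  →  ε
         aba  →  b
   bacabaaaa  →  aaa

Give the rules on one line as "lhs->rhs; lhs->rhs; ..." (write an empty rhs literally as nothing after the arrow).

aba->b; ac->; bb->; cba->cb

  | abcbaca => abcbca
  | aabac => abc
  | cbabbbbaaa => cbbbbbaaa => cbbbaaa => cbaaa => cbaa => cba => cb
  | cbbcaac => ccaac => cca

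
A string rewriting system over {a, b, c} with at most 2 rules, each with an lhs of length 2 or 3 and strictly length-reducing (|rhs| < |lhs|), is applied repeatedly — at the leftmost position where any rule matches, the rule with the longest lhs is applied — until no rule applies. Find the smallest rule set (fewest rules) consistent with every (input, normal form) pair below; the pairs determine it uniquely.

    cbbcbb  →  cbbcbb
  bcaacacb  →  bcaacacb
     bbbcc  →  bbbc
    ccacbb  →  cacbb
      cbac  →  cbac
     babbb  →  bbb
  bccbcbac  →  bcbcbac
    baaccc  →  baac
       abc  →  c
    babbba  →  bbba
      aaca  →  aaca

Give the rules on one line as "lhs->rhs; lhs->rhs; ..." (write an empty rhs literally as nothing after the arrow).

  | cbbcbb
  | bcaacacb
  | bbbcc => bbbc
  | ccacbb => cacbb

ab->; cc->c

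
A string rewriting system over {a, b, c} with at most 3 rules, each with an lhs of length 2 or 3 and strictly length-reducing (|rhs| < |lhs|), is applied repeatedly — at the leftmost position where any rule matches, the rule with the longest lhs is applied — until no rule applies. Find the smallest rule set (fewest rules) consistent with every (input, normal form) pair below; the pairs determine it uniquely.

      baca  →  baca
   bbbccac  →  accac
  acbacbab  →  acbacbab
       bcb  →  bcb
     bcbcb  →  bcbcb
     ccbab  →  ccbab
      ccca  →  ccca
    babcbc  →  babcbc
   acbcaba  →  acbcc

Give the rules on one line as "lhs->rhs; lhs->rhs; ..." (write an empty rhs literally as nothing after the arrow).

  | baca
  | bbbccac => accac
  | acbacbab
  | bcb

aba->c; bbb->a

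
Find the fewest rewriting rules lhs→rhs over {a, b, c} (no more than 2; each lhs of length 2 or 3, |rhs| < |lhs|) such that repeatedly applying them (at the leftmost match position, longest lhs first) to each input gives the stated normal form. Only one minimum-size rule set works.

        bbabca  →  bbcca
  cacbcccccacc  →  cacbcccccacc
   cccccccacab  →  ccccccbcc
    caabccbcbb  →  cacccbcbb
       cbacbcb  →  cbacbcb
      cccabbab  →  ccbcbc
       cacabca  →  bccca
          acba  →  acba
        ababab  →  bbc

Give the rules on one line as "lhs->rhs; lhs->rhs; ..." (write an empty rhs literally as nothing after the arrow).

ab->c; cab->bc

  | bbabca => bbcca
  | cacbcccccacc
  | cccccccacab => cccccccabc => ccccccbcc
  | caabccbcbb => cacccbcbb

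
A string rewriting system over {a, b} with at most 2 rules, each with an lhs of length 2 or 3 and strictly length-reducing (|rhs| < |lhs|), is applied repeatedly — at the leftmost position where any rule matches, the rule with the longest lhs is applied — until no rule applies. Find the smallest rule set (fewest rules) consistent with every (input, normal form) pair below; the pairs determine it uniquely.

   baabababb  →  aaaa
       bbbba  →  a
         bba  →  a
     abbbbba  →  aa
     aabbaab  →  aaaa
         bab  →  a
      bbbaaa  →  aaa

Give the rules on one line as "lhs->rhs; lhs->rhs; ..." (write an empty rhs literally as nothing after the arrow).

  | baabababb => aabababb => aaababb => aaaabb => aaaab => aaaa
  | bbbba => bbba => bba => ba => a
  | bba => ba => a
  | abbbbba => abbbba => abbba => abba => aba => aa

ab->a; ba->a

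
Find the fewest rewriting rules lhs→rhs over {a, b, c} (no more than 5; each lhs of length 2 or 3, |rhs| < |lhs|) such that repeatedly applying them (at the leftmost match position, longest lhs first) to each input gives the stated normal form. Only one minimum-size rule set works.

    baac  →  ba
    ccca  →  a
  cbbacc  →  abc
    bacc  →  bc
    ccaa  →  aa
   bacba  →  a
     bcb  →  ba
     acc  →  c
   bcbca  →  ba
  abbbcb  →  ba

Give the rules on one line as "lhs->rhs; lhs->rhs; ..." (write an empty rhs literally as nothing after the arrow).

ac->; bb->c; ca->a; cb->a

  | baac => ba
  | ccca => cca => ca => a
  | cbbacc => abacc => abc
  | bacc => bc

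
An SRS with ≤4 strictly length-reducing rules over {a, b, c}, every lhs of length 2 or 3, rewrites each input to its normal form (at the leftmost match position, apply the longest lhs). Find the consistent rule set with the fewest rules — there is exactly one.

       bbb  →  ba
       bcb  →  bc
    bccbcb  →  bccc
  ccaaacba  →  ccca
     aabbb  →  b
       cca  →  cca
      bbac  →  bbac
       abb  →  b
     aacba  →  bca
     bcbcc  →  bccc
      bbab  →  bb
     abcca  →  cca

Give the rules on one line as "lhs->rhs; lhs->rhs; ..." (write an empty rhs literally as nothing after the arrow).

aac->bc; ab->; bbb->ba; cb->c

  | bbb => ba
  | bcb => bc
  | bccbcb => bcccb => bccc
  | ccaaacba => ccabcba => cccba => ccca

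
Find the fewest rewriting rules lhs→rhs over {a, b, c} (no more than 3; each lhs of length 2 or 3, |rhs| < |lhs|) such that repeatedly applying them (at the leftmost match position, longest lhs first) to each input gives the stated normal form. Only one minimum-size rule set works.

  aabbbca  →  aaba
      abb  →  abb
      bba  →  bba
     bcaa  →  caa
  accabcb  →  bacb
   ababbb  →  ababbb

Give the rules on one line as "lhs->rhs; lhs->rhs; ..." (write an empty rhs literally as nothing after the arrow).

acc->b; bbc->; bc->c

  | aabbbca => aaba
  | abb
  | bba
  | bcaa => caa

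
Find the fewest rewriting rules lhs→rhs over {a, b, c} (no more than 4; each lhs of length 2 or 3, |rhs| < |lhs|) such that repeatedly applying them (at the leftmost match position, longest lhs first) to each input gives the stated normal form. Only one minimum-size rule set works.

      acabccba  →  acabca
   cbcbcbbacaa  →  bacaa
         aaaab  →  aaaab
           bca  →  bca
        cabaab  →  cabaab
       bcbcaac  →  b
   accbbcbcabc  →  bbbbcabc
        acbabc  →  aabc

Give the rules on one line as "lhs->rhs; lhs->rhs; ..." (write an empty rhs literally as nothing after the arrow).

aac->b; acc->bb; cb->

  | acabccba => acabca
  | cbcbcbbacaa => cbcbbacaa => cbbacaa => bacaa
  | aaaab
  | bca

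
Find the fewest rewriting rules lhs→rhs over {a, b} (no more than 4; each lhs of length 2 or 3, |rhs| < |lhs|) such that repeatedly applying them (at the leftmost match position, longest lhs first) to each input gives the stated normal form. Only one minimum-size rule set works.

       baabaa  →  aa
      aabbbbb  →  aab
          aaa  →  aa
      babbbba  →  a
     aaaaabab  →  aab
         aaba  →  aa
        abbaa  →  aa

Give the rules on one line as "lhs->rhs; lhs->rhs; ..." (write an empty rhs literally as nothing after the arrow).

aaa->aa; ba->; bb->

  | baabaa => abaa => aa
  | aabbbbb => aabbb => aab
  | aaa => aa
  | babbbba => bbbba => bba => a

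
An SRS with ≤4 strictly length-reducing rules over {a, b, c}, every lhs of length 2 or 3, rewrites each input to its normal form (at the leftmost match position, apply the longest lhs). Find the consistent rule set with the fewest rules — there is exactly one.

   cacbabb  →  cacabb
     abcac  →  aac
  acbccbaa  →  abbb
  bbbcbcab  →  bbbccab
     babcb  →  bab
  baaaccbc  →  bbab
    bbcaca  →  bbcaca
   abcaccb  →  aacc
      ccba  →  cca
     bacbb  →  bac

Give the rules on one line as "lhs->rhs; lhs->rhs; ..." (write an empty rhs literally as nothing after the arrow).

  | cacbabb => cacabb
  | abcac => aac
  | acbccbaa => acccbaa => abbaa => abbb
  | bbbcbcab => bbbccab

abc->a; baa->bb; cb->c; ccc->b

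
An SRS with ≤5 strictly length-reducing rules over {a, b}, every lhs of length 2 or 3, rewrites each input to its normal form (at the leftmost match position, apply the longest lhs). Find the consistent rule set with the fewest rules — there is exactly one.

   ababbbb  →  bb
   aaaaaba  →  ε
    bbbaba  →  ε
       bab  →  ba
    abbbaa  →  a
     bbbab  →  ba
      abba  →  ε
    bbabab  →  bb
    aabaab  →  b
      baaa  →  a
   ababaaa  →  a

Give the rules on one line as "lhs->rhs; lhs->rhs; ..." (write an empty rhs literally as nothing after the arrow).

  | ababbbb => aabbbb => bbbb => bb
  | aaaaaba => aaaba => aba => aa => ε
  | bbbaba => baba => baa => ε
  | bab => ba

aa->; ab->a; baa->; bbb->b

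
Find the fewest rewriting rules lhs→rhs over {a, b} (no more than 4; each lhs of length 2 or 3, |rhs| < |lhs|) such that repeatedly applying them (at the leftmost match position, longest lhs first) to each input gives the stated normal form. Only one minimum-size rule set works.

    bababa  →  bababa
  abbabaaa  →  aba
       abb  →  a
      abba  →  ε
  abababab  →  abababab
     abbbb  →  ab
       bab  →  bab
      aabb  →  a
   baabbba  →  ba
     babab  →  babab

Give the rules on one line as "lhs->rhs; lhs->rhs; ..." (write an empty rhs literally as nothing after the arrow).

aa->; aab->ab; bb->; bbb->a

  | bababa
  | abbabaaa => aabaaa => abaaa => aba
  | abb => a
  | abba => aa => ε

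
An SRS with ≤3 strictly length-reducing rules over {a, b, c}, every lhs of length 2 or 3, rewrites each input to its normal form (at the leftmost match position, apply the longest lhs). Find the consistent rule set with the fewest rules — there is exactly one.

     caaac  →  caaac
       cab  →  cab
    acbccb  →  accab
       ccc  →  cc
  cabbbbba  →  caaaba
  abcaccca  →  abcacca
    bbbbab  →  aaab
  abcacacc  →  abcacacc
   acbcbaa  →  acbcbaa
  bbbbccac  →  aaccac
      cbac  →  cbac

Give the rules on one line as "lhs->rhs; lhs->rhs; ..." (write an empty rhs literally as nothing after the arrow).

bb->a; bcc->ca; ccc->cc

  | caaac
  | cab
  | acbccb => accab
  | ccc => cc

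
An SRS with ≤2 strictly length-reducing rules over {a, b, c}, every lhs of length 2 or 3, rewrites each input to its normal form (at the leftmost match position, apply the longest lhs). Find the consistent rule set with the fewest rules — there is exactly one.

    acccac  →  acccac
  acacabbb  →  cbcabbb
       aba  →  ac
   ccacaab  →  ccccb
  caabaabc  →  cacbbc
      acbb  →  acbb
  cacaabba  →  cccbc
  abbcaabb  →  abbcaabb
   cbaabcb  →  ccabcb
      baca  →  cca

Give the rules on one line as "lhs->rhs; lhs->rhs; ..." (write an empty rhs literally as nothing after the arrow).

  | acccac
  | acacabbb => cbcabbb
  | aba => ac
  | ccacaab => cccbab => ccccb

aca->cb; ba->c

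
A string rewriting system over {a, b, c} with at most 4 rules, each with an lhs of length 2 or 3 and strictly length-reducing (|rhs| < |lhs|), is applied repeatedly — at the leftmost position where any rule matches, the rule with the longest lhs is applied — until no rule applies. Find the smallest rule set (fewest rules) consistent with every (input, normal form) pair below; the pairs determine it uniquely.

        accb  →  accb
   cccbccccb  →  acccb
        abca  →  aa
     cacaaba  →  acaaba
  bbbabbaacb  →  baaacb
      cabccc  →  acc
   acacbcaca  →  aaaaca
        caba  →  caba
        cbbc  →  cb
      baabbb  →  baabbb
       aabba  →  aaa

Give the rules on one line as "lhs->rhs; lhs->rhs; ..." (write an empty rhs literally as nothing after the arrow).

  | accb
  | cccbccccb => ccacccb => cacccb => acccb
  | abca => aa
  | cacaaba => acaaba

bba->a; bc->; cac->ac; cbc->a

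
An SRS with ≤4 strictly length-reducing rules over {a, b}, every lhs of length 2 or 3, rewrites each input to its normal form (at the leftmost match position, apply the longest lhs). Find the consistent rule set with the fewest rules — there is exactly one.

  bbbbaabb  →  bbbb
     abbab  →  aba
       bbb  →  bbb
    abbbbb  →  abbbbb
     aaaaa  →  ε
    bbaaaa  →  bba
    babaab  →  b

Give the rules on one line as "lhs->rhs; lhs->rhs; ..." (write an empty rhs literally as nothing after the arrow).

  | bbbbaabb => bbbbaab => bbbbaa => bbbb
  | abbab => aba
  | bbb
  | abbbbb

aa->; aaa->; aab->aa; bab->a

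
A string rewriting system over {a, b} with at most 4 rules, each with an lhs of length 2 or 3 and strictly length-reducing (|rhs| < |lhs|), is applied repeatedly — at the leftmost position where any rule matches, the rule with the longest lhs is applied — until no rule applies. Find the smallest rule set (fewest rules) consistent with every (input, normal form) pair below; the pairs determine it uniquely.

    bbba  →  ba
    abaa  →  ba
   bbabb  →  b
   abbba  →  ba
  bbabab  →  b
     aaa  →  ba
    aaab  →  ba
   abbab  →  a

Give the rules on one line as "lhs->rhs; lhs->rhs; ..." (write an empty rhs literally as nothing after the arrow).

aa->b; ab->a; abb->; bb->b

  | bbba => bba => ba
  | abaa => aaa => ba
  | bbabb => babb => b
  | abbba => ba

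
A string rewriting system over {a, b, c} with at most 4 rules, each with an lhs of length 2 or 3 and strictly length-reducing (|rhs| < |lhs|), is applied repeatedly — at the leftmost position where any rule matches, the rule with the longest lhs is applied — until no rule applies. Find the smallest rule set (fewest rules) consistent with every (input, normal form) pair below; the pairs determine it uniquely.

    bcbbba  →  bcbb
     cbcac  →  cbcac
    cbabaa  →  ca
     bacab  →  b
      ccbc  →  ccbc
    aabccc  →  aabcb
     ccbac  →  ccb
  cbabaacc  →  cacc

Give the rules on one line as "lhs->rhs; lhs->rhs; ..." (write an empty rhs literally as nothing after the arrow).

ba->; bac->b; ccc->cb

  | bcbbba => bcbb
  | cbcac
  | cbabaa => cbaa => ca
  | bacab => bab => b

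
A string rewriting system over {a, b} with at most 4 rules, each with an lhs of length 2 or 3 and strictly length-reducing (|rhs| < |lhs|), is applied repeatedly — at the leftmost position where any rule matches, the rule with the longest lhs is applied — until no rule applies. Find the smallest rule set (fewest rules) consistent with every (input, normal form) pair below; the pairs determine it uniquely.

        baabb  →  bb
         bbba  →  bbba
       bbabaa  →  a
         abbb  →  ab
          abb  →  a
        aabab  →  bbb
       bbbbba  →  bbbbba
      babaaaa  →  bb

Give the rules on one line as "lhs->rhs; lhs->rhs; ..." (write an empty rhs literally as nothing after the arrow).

  | baabb => bb
  | bbba
  | bbabaa => babaa => abaa => a
  | abbb => ab

aaa->bb; abb->a; baa->; bab->ab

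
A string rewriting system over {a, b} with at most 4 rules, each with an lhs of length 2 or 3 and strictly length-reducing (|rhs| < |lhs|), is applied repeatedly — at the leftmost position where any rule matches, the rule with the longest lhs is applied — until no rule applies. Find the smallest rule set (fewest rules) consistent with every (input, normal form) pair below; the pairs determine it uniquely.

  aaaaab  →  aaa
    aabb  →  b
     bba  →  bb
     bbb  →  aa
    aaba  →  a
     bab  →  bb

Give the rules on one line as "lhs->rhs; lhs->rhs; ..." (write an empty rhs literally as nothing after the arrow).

  | aaaaab => aaa
  | aabb => b
  | bba => bb
  | bbb => aa

aab->; ba->b; bbb->aa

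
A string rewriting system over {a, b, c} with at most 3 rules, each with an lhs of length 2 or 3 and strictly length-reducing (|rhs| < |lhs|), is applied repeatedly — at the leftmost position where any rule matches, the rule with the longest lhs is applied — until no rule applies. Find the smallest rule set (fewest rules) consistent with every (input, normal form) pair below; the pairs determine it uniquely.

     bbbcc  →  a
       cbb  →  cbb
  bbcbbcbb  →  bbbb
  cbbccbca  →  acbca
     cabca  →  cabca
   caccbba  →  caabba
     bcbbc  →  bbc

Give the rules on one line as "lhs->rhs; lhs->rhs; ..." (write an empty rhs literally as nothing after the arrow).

bcb->b; bcc->cc; cc->a

  | bbbcc => bbcc => bcc => cc => a
  | cbb
  | bbcbbcbb => bbbcbb => bbbb
  | cbbccbca => cbccbca => cccbca => acbca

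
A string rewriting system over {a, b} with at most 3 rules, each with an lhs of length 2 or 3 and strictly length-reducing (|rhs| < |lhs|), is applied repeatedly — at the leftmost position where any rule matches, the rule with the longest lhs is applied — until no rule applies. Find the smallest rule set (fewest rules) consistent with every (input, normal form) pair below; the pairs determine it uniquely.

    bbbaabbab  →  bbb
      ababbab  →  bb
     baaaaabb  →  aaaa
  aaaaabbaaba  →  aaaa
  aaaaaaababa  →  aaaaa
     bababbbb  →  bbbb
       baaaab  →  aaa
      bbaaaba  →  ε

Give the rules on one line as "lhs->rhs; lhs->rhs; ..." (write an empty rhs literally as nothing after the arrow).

ab->a; aba->; ba->

  | bbbaabbab => bbabbab => bbbab => bbb
  | ababbab => bbab => bb
  | baaaaabb => aaaabb => aaaab => aaaa
  | aaaaabbaaba => aaaaabaaba => aaaaaba => aaaa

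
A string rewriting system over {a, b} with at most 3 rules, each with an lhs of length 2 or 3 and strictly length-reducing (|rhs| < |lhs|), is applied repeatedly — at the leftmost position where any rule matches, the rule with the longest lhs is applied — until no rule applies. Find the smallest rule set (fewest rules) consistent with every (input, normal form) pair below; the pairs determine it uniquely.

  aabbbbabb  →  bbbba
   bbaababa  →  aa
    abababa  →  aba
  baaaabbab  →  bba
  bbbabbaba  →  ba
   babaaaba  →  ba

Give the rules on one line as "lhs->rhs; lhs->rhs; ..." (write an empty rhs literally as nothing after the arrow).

aab->b; baa->aa; bab->ba

  | aabbbbabb => bbbbabb => bbbbab => bbbba
  | bbaababa => baababa => aababa => baba => baa => aa
  | abababa => abaaba => aaaba => aba
  | baaaabbab => aaaabbab => aabbab => bbab => bba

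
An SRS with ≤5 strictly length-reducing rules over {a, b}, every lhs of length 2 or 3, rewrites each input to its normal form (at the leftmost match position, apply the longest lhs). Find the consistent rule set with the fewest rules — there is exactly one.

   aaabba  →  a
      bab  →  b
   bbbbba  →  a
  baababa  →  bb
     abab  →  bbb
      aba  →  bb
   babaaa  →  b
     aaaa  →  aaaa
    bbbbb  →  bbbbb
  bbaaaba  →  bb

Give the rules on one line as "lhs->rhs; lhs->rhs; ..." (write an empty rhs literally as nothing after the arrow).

  | aaabba => aabba => abba => bba => ba => a
  | bab => ab => b
  | bbbbba => bbbba => bbba => bba => ba => a
  | baababa => baba => aba => bb

ab->b; aba->bb; ba->a; baa->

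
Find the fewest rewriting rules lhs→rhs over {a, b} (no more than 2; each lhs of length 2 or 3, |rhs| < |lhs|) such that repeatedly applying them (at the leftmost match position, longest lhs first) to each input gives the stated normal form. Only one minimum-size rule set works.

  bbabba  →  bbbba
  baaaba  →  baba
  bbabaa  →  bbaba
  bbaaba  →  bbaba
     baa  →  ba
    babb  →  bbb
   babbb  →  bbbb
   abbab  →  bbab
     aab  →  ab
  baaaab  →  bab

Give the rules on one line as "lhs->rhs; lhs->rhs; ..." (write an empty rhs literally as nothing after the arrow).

aa->a; abb->bb

  | bbabba => bbbba
  | baaaba => baaba => baba
  | bbabaa => bbaba
  | bbaaba => bbaba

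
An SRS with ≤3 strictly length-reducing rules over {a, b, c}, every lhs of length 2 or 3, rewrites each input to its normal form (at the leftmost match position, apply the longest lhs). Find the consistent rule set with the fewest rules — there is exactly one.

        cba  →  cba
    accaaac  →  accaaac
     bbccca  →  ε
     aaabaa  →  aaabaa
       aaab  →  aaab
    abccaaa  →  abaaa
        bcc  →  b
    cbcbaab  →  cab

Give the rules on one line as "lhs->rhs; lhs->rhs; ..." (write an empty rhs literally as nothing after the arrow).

  | cba
  | accaaac
  | bbccca => bbcca => bbca => bba => ε
  | aaabaa

bba->; bc->b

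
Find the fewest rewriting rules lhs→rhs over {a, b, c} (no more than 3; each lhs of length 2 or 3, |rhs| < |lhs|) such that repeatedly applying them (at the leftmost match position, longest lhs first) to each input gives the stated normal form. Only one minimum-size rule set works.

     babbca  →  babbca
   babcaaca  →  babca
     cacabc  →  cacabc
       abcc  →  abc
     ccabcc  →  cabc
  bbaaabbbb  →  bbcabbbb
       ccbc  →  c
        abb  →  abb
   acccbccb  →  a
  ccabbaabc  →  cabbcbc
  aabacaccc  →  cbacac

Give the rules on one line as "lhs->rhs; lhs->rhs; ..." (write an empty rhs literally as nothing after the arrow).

  | babbca
  | babcaaca => babccca => babcca => babca
  | cacabc
  | abcc => abc

aa->c; cc->c; ccb->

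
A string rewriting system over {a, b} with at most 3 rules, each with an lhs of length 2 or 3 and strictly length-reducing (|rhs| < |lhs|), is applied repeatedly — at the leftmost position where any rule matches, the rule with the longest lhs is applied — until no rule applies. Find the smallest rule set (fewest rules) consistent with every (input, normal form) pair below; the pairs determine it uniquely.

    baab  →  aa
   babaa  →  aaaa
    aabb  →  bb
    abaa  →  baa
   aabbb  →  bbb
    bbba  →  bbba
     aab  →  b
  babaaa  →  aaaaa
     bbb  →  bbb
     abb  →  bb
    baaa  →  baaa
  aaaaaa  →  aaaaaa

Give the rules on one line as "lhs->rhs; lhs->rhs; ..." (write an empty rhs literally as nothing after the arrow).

  | baab => bab => aa
  | babaa => aaaa
  | aabb => abb => bb
  | abaa => baa

ab->b; bab->aa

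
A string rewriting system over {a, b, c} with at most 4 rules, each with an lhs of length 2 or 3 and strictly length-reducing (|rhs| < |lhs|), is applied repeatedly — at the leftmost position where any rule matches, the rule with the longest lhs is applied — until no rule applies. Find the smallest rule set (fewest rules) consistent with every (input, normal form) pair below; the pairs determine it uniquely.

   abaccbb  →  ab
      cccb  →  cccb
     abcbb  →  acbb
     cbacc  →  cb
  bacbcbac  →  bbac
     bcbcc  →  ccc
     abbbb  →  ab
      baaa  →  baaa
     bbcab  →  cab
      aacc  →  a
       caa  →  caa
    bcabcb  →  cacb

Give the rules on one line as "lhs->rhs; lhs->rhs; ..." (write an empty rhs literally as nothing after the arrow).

  | abaccbb => abbb => abb => ab
  | cccb
  | abcbb => acbb
  | cbacc => cb

abb->ab; acc->; bc->c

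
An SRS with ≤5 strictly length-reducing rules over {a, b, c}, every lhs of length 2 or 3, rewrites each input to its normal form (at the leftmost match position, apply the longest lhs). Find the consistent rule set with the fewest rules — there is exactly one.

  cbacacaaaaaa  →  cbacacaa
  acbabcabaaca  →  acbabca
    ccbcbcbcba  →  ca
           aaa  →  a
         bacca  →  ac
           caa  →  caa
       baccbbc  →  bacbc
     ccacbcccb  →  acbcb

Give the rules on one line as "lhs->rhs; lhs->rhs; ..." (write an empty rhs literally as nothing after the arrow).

  | cbacacaaaaaa => cbacacaaaa => cbacacaa
  | acbabcabaaca => acbabcaacca => acbabcaaa => acbabca
  | ccbcbcbcba => ccbcbcba => ccbcba => ccba => ca
  | aaa => a

aaa->a; baa->ac; cc->; ccb->c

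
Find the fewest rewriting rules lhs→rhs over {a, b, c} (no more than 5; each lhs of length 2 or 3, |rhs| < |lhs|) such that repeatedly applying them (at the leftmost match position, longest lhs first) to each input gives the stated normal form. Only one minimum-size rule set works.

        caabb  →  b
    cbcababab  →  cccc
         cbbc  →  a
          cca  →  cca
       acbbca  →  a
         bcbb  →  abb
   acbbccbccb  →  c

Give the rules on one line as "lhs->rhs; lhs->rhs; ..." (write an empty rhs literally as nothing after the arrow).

aa->; bc->a; cab->cc; cb->

  | caabb => cbb => b
  | cbcababab => cababab => ccabab => cccab => cccc
  | cbbc => bc => a
  | cca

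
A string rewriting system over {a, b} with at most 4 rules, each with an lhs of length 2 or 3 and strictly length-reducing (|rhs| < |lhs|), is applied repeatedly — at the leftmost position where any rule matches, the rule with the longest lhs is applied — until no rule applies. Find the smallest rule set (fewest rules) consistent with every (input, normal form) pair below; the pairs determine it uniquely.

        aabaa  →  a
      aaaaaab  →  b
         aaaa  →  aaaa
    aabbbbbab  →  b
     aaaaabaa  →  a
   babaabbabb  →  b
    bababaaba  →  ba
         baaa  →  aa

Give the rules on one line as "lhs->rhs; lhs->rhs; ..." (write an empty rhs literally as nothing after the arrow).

  | aabaa => abaa => baa => a
  | aaaaaab => aaaaab => aaaab => aaab => aab => ab => b
  | aaaa
  | aabbbbbab => abbbbbab => bbbbbab => bbbbab => bbbab => bbab => bab => bb => b

ab->b; baa->a; bb->b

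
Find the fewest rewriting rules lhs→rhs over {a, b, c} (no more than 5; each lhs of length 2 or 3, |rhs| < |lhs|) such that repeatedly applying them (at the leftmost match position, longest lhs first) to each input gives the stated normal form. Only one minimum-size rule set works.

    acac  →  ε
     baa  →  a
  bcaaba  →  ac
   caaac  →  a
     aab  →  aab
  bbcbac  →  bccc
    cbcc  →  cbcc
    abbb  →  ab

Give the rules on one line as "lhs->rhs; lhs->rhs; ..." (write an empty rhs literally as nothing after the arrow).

  | acac => aac => ε
  | baa => ca => a
  | bcaaba => baaba => caba => aba => ac
  | caaac => aaac => a

aac->; ba->c; bb->b; ca->a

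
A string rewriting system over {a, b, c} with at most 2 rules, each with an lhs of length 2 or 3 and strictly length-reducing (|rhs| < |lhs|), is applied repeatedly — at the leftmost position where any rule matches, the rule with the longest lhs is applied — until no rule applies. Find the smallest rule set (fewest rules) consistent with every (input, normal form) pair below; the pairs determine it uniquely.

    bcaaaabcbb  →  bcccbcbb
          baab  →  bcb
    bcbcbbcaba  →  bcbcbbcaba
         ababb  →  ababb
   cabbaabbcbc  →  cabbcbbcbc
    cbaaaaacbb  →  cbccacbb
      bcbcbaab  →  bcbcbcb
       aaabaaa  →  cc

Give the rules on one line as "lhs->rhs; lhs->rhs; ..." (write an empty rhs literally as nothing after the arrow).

aa->c; abc->a

  | bcaaaabcbb => bccaabcbb => bcccbcbb
  | baab => bcb
  | bcbcbbcaba
  | ababb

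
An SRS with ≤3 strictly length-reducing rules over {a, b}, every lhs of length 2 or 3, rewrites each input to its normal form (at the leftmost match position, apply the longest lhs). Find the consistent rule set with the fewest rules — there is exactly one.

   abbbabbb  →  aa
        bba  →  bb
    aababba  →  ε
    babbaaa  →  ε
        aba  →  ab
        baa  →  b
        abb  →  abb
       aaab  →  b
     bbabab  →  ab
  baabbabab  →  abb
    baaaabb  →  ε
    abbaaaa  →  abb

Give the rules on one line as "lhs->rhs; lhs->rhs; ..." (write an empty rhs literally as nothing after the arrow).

  | abbbabbb => aabbb => aa
  | bba => bb
  | aababba => aabbba => aaa => ε
  | babbaaa => bbbaaa => aaa => ε

aaa->; ba->b; bbb->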